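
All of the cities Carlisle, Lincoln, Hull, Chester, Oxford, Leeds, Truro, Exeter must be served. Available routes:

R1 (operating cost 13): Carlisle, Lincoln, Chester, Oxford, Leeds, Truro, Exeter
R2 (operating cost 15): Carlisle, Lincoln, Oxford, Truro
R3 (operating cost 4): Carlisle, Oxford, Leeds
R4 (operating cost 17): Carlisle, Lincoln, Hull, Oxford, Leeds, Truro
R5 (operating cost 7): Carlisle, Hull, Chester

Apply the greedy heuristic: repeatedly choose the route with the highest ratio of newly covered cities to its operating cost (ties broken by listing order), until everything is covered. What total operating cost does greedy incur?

Pick 1: R3 adds 3 new (Carlisle, Oxford, Leeds) at operating cost 4 (ratio 3/4).
Pick 2: R1 adds 4 new (Lincoln, Chester, Truro, Exeter) at operating cost 13 (ratio 4/13).
Pick 3: R5 adds 1 new (Hull) at operating cost 7 (ratio 1/7).
Greedy total operating cost: 4 + 13 + 7 = 24. (The true optimum is 20, so greedy overshoots here.)

24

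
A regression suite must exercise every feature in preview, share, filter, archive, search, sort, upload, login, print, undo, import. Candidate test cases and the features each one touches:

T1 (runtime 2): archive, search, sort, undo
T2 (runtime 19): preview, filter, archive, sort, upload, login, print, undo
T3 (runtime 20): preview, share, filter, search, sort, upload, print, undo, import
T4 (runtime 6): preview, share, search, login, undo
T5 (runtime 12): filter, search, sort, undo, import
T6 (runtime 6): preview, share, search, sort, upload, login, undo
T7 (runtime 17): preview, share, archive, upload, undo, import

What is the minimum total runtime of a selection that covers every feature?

T1, T3, T4 cover every feature at runtime 2 + 20 + 6 = 28.
Any cover uses at least 2 test cases; among all covering selections none totals below 28.
Greedy by coverage-per-runtime would pick T1, T6, T5, T2 for 39 — worse than the optimum 28.

28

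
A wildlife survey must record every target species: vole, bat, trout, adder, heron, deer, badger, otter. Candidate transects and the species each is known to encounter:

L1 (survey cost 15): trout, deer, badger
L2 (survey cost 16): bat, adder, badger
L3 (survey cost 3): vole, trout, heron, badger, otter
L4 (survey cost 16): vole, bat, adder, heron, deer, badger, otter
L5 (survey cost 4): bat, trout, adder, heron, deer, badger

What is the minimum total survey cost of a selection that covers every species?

7

L3, L5 cover every species at survey cost 3 + 4 = 7.
Any cover uses at least 2 transects; among all covering selections none totals below 7.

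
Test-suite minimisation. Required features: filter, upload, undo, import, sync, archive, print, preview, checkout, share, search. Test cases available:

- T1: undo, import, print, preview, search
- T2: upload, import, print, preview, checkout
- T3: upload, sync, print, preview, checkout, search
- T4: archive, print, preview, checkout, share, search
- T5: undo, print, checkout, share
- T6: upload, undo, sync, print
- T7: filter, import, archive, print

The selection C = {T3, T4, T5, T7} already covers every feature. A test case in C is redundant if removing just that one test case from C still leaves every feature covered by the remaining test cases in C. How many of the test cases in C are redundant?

1

Drop T3: upload, sync uncovered — not redundant.
Drop T4: the rest still cover every feature — redundant.
Drop T5: undo uncovered — not redundant.
Drop T7: filter, import uncovered — not redundant.
1 redundant: T4.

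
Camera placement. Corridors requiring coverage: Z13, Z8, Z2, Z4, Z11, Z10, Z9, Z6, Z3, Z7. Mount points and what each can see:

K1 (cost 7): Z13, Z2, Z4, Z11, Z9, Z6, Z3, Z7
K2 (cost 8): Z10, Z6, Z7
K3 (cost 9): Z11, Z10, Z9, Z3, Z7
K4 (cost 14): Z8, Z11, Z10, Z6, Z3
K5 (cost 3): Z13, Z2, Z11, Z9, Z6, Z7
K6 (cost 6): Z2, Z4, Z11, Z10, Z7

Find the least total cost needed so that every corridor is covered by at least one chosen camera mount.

K1, K4 cover every corridor at cost 7 + 14 = 21.
Any cover uses at least 2 camera mounts; among all covering selections none totals below 21.

21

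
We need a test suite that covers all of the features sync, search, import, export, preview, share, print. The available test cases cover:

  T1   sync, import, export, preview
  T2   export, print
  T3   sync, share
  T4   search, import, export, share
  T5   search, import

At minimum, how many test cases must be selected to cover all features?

3

T1, T2, T4 together cover {sync, search, import, export, preview, share, print} — every feature.
No 2 of the 5 test cases cover everything (all 10 pairs fall short), so 3 is minimum.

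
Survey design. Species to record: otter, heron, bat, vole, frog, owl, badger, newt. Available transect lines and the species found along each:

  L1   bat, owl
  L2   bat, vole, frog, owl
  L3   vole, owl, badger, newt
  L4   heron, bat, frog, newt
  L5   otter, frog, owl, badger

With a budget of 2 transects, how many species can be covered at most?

7

Choosing L3, L4 covers {heron, bat, vole, frog, owl, badger, newt} — 7 species.
No choice of 2 transects does better; here otter is left uncovered.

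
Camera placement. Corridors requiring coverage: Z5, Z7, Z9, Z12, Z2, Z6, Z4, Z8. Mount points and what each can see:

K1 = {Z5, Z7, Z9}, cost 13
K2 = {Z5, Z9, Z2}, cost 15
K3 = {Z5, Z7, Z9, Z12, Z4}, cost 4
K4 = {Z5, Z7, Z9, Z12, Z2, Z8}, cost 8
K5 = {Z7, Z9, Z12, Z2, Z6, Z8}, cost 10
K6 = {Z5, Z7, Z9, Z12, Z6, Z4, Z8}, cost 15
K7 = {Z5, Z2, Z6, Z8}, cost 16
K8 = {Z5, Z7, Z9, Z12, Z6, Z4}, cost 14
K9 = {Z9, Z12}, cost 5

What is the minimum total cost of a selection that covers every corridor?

K3, K5 cover every corridor at cost 4 + 10 = 14.
Any cover uses at least 2 camera mounts; among all covering selections none totals below 14.

14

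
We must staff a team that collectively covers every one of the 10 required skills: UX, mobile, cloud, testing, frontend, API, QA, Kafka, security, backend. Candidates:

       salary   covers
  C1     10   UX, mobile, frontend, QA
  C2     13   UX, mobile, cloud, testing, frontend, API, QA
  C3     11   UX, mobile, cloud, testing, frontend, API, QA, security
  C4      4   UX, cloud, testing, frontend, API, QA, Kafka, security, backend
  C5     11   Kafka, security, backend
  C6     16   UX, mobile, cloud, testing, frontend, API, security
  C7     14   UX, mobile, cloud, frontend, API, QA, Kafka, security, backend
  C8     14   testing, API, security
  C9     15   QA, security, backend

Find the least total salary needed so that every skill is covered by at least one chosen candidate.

C1, C4 cover every skill at salary 10 + 4 = 14.
Any cover uses at least 2 candidates; among all covering selections none totals below 14.

14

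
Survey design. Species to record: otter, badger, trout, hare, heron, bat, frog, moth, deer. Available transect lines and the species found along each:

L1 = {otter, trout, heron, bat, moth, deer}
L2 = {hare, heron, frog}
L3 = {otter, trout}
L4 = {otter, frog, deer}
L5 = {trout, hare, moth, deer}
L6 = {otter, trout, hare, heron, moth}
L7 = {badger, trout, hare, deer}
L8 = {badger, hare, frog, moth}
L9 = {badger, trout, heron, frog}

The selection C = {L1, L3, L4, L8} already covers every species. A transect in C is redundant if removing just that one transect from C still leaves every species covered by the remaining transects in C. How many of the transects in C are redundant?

2

Drop L1: heron, bat uncovered — not redundant.
Drop L3: the rest still cover every species — redundant.
Drop L4: the rest still cover every species — redundant.
Drop L8: badger, hare uncovered — not redundant.
2 redundant: L3, L4.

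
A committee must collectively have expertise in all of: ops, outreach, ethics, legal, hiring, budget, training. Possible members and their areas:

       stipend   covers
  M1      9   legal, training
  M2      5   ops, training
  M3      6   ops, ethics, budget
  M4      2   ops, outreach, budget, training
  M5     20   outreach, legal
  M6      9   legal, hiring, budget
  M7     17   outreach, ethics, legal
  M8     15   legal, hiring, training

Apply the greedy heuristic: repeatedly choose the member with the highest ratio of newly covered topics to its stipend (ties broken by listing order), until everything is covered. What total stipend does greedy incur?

Pick 1: M4 adds 4 new (ops, outreach, budget, training) at stipend 2 (ratio 4/2).
Pick 2: M6 adds 2 new (legal, hiring) at stipend 9 (ratio 2/9).
Pick 3: M3 adds 1 new (ethics) at stipend 6 (ratio 1/6).
Greedy total stipend: 2 + 9 + 6 = 17.

17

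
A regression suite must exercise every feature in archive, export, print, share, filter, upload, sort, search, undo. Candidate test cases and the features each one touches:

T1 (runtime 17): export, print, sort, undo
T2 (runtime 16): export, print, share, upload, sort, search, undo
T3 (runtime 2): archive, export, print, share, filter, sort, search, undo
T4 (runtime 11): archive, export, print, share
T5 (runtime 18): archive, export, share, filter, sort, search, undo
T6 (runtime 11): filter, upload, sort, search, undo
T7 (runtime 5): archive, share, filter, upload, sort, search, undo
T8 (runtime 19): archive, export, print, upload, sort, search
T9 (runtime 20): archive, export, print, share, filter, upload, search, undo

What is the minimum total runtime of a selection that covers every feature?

7

T3, T7 cover every feature at runtime 2 + 5 = 7.
Any cover uses at least 2 test cases; among all covering selections none totals below 7.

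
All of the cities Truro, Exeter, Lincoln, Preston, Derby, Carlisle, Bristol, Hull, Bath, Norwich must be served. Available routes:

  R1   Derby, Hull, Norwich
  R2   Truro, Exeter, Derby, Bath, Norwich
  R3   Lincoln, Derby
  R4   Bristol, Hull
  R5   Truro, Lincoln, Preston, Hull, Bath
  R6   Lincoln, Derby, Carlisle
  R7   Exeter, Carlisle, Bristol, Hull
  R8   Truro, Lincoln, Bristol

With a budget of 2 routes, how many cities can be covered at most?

Choosing R2, R5 covers {Truro, Exeter, Lincoln, Preston, Derby, Hull, Bath, Norwich} — 8 cities.
No choice of 2 routes does better; here Carlisle, Bristol are left uncovered.

8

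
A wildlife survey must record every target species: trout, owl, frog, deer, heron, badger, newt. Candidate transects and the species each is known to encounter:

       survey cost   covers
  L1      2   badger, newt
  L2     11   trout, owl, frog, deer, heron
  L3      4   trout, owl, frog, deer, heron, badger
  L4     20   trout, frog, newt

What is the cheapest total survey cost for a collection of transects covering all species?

6

L1, L3 cover every species at survey cost 2 + 4 = 6.
Any cover uses at least 2 transects; among all covering selections none totals below 6.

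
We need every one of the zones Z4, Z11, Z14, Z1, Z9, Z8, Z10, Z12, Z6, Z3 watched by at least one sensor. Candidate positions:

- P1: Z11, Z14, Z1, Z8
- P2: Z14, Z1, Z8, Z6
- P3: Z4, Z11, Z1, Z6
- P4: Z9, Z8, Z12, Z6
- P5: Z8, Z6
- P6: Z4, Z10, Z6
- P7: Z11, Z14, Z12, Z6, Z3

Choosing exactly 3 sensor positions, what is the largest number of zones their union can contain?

Choosing P1, P4, P6 covers {Z4, Z11, Z14, Z1, Z9, Z8, Z10, Z12, Z6} — 9 zones.
No choice of 3 sensor positions does better; here Z3 is left uncovered.

9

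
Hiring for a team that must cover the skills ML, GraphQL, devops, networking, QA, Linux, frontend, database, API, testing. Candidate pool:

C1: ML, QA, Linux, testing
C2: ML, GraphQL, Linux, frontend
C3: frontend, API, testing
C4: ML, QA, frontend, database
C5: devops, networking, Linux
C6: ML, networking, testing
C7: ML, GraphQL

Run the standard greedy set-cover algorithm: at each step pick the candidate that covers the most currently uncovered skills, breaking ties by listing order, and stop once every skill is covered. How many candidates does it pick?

Pick 1: C1 covers 4 new skills (ML, QA, Linux, testing).
Pick 2: C2 covers 2 new skills (GraphQL, frontend).
Pick 3: C5 covers 2 new skills (devops, networking).
Pick 4: C3 covers 1 new skills (API).
Pick 5: C4 covers 1 new skills (database).
Greedy uses 5 candidates. (The true minimum is 4.)

5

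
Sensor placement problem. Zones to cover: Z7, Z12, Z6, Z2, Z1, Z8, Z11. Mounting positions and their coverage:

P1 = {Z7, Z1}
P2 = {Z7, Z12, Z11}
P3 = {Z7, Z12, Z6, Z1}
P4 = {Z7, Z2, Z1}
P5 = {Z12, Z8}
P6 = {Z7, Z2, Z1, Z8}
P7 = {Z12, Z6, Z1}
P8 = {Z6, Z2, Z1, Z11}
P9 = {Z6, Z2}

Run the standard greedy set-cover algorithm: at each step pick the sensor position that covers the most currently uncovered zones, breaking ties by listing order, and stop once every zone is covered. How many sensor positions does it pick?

Pick 1: P3 covers 4 new zones (Z7, Z12, Z6, Z1).
Pick 2: P6 covers 2 new zones (Z2, Z8).
Pick 3: P2 covers 1 new zones (Z11).
Greedy uses 3 sensor positions.

3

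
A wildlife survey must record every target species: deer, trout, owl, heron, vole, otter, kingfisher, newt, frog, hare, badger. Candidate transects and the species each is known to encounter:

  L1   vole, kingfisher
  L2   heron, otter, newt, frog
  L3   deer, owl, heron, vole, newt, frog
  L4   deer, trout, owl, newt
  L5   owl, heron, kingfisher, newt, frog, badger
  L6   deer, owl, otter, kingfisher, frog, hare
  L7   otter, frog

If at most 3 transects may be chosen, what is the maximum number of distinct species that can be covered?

Choosing L1, L5, L6 covers {deer, owl, heron, vole, otter, kingfisher, newt, frog, hare, badger} — 10 species.
No choice of 3 transects does better; here trout is left uncovered.

10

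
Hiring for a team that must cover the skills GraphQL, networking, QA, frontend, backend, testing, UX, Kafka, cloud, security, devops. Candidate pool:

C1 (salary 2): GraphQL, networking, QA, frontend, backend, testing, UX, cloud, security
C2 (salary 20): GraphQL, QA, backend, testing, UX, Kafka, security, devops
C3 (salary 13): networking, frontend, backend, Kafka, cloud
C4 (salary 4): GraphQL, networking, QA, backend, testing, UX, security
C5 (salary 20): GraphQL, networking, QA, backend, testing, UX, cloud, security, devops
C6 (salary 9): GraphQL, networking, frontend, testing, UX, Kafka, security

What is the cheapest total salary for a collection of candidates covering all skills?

C1, C2 cover every skill at salary 2 + 20 = 22.
Any cover uses at least 2 candidates; among all covering selections none totals below 22.

22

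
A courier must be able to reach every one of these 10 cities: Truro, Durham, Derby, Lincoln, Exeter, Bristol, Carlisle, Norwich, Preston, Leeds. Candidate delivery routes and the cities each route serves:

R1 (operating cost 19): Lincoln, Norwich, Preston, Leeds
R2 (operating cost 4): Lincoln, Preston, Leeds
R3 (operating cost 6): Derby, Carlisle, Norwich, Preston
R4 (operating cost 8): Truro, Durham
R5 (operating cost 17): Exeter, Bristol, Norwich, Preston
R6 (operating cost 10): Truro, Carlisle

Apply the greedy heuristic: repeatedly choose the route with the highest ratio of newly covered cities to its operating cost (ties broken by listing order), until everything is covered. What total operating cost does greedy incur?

Pick 1: R2 adds 3 new (Lincoln, Preston, Leeds) at operating cost 4 (ratio 3/4).
Pick 2: R3 adds 3 new (Derby, Carlisle, Norwich) at operating cost 6 (ratio 3/6).
Pick 3: R4 adds 2 new (Truro, Durham) at operating cost 8 (ratio 2/8).
Pick 4: R5 adds 2 new (Exeter, Bristol) at operating cost 17 (ratio 2/17).
Greedy total operating cost: 4 + 6 + 8 + 17 = 35.

35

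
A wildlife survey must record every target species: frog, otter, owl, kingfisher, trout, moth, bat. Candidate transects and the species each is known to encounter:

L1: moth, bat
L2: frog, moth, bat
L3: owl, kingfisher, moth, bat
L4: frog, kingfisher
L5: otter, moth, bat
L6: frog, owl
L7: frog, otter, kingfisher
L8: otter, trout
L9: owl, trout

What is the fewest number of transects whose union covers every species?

3

L1, L7, L9 together cover {frog, otter, owl, kingfisher, trout, moth, bat} — every species.
No 2 of the 9 transects cover everything (all 36 pairs fall short), so 3 is minimum.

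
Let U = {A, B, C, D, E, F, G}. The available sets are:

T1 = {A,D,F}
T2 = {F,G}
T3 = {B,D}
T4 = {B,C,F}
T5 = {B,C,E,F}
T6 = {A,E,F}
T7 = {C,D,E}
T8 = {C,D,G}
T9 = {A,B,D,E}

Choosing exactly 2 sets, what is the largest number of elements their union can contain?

Choosing T1, T5 covers {A, B, C, D, E, F} — 6 elements.
No choice of 2 sets does better; here G is left uncovered.

6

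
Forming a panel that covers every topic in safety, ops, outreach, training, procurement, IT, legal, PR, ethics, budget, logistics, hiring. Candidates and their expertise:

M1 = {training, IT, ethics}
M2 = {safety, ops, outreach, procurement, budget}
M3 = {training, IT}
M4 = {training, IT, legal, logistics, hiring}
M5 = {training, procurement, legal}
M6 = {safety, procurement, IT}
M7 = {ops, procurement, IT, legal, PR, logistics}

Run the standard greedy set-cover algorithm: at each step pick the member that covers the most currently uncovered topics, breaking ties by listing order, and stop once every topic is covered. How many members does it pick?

4

Pick 1: M7 covers 6 new topics (ops, procurement, IT, legal, PR, logistics).
Pick 2: M2 covers 3 new topics (safety, outreach, budget).
Pick 3: M1 covers 2 new topics (training, ethics).
Pick 4: M4 covers 1 new topics (hiring).
Greedy uses 4 members.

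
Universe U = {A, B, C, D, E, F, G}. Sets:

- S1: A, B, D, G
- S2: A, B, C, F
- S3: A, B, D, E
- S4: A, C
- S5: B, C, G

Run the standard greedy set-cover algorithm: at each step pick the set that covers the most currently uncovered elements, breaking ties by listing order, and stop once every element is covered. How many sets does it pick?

3

Pick 1: S1 covers 4 new elements (A, B, D, G).
Pick 2: S2 covers 2 new elements (C, F).
Pick 3: S3 covers 1 new elements (E).
Greedy uses 3 sets.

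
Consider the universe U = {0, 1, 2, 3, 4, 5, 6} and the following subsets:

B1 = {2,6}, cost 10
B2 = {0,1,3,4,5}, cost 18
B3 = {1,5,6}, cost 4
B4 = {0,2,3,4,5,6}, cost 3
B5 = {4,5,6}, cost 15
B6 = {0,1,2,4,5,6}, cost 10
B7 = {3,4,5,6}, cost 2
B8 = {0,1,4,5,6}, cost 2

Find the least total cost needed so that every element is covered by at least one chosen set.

5

B4, B8 cover every element at cost 3 + 2 = 5.
Any cover uses at least 2 sets; among all covering selections none totals below 5.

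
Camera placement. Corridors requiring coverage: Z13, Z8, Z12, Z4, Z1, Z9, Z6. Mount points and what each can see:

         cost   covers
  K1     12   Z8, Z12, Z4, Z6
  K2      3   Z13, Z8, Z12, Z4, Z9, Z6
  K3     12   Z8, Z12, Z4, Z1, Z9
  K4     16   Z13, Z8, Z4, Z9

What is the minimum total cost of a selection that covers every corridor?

15

K2, K3 cover every corridor at cost 3 + 12 = 15.
Any cover uses at least 2 camera mounts; among all covering selections none totals below 15.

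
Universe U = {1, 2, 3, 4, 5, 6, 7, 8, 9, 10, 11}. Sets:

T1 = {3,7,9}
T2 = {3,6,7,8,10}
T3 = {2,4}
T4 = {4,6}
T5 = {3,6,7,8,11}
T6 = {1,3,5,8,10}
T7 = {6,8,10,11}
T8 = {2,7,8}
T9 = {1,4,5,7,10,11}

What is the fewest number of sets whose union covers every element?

T1, T2, T3, T9 together cover {1, 2, 3, 4, 5, 6, 7, 8, 9, 10, 11} — every element.
No 3 of the 9 sets cover everything (all 84 triples fall short), so 4 is minimum.

4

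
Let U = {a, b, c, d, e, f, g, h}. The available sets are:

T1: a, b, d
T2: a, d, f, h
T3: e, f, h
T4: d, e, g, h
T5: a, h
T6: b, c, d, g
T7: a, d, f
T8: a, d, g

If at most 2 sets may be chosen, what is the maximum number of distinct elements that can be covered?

Choosing T2, T6 covers {a, b, c, d, f, g, h} — 7 elements.
No choice of 2 sets does better; here e is left uncovered.

7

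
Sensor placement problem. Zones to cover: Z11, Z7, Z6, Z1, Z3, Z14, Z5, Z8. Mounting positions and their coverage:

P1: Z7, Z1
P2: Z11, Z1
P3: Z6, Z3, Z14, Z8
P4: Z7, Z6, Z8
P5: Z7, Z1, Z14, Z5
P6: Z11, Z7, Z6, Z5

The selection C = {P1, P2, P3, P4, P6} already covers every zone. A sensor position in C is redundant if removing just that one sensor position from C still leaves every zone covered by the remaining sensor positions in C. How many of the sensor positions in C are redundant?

3

Drop P1: the rest still cover every zone — redundant.
Drop P2: the rest still cover every zone — redundant.
Drop P3: Z3, Z14 uncovered — not redundant.
Drop P4: the rest still cover every zone — redundant.
Drop P6: Z5 uncovered — not redundant.
3 redundant: P1, P2, P4.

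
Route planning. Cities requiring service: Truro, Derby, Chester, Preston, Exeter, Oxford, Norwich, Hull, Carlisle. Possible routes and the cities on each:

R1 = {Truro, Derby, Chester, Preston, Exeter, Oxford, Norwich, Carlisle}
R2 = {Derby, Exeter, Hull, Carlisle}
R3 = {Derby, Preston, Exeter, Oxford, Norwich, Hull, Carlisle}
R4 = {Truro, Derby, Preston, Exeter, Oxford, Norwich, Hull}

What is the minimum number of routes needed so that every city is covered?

R1, R2 together cover {Truro, Derby, Chester, Preston, Exeter, Oxford, Norwich, Hull, Carlisle} — every city.
No single route contains all 9 cities, so 2 is optimal.

2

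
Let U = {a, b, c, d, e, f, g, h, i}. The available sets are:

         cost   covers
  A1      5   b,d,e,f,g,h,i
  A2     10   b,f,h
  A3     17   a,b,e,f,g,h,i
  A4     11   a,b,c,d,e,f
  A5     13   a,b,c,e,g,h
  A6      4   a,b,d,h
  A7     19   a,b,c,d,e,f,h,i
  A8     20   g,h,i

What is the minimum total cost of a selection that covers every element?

A1, A4 cover every element at cost 5 + 11 = 16.
Any cover uses at least 2 sets; among all covering selections none totals below 16.
Greedy by coverage-per-cost would pick A1, A6, A4 for 20 — worse than the optimum 16.

16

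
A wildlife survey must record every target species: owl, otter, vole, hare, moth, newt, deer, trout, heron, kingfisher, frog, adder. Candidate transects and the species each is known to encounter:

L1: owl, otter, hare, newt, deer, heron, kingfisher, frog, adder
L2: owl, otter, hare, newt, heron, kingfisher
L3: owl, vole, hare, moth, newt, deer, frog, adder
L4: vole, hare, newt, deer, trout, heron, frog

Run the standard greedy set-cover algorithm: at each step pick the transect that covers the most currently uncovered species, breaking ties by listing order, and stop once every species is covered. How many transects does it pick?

3

Pick 1: L1 covers 9 new species (owl, otter, hare, newt, deer, heron, kingfisher, frog, adder).
Pick 2: L3 covers 2 new species (vole, moth).
Pick 3: L4 covers 1 new species (trout).
Greedy uses 3 transects.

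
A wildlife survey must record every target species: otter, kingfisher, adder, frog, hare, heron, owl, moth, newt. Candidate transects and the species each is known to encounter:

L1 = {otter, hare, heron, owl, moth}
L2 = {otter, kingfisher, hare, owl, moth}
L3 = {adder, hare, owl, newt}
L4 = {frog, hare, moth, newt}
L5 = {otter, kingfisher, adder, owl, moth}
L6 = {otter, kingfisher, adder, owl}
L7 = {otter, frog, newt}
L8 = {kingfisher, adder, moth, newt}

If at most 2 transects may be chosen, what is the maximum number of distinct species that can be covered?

Choosing L1, L8 covers {otter, kingfisher, adder, hare, heron, owl, moth, newt} — 8 species.
No choice of 2 transects does better; here frog is left uncovered.

8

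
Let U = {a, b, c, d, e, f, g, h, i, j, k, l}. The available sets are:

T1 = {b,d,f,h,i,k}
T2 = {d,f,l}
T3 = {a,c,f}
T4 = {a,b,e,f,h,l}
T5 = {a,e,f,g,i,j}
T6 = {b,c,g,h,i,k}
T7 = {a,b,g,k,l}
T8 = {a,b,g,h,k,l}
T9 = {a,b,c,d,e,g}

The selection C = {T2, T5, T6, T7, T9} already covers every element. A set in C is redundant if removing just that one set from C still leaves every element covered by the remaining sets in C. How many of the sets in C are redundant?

3

Drop T2: the rest still cover every element — redundant.
Drop T5: j uncovered — not redundant.
Drop T6: h uncovered — not redundant.
Drop T7: the rest still cover every element — redundant.
Drop T9: the rest still cover every element — redundant.
3 redundant: T2, T7, T9.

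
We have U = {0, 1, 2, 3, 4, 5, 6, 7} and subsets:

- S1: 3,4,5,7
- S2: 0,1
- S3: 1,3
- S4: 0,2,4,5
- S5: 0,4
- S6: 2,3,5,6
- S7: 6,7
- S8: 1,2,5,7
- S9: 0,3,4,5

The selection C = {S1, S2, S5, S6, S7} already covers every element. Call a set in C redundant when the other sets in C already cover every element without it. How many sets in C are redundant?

3

Drop S1: the rest still cover every element — redundant.
Drop S2: 1 uncovered — not redundant.
Drop S5: the rest still cover every element — redundant.
Drop S6: 2 uncovered — not redundant.
Drop S7: the rest still cover every element — redundant.
3 redundant: S1, S5, S7.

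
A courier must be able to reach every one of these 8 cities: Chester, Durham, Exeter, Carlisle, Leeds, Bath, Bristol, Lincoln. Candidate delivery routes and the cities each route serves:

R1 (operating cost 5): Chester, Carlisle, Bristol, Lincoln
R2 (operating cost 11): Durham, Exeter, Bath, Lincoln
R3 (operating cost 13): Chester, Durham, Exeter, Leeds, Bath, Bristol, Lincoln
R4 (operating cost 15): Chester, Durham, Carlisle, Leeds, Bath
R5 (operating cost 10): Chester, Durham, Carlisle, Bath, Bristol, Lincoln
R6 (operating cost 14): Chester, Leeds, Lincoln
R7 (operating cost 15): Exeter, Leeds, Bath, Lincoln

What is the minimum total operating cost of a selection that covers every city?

R1, R3 cover every city at operating cost 5 + 13 = 18.
Any cover uses at least 2 routes; among all covering selections none totals below 18.

18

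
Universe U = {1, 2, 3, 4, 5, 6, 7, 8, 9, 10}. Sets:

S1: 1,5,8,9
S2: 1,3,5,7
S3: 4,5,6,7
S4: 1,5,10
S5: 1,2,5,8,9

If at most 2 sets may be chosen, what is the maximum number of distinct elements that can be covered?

8

Choosing S3, S5 covers {1, 2, 4, 5, 6, 7, 8, 9} — 8 elements.
No choice of 2 sets does better; here 3, 10 are left uncovered.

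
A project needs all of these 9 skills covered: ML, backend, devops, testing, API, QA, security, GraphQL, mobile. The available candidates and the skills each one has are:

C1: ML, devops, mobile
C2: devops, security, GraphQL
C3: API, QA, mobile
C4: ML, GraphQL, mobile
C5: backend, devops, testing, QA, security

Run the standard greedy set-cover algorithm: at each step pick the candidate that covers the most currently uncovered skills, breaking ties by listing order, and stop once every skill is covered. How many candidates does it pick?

Pick 1: C5 covers 5 new skills (backend, devops, testing, QA, security).
Pick 2: C4 covers 3 new skills (ML, GraphQL, mobile).
Pick 3: C3 covers 1 new skills (API).
Greedy uses 3 candidates.

3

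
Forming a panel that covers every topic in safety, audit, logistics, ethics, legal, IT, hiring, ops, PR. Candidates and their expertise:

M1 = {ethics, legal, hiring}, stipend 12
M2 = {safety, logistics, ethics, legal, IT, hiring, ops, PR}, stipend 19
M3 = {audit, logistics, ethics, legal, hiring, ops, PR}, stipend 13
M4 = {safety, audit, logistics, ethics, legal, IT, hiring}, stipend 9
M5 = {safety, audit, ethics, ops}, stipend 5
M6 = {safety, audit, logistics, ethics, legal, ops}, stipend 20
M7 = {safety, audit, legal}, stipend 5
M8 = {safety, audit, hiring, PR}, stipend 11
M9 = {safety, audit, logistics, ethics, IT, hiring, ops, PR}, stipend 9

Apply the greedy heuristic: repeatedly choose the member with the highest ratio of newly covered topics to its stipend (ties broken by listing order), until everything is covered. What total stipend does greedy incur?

14

Pick 1: M9 adds 8 new (safety, audit, logistics, ethics, IT, hiring, ops, PR) at stipend 9 (ratio 8/9).
Pick 2: M7 adds 1 new (legal) at stipend 5 (ratio 1/5).
Greedy total stipend: 9 + 5 = 14.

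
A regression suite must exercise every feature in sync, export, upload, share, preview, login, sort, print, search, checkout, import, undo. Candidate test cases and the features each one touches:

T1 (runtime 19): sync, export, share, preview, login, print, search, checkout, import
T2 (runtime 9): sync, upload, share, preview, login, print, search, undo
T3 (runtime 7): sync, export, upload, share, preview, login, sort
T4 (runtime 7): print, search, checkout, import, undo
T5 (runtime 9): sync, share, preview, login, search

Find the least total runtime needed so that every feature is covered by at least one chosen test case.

T3, T4 cover every feature at runtime 7 + 7 = 14.
Any cover uses at least 2 test cases; among all covering selections none totals below 14.

14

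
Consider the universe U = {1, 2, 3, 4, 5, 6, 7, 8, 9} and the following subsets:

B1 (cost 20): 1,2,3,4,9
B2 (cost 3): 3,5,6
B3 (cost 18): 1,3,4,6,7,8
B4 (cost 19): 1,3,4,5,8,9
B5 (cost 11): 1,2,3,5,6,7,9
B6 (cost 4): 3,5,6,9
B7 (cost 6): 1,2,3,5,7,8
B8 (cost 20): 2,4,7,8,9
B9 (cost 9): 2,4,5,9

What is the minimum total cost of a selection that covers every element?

18

B2, B7, B9 cover every element at cost 3 + 6 + 9 = 18.
Any cover uses at least 2 sets; among all covering selections none totals below 18.
Greedy by coverage-per-cost would pick B2, B7, B6, B9 for 22 — worse than the optimum 18.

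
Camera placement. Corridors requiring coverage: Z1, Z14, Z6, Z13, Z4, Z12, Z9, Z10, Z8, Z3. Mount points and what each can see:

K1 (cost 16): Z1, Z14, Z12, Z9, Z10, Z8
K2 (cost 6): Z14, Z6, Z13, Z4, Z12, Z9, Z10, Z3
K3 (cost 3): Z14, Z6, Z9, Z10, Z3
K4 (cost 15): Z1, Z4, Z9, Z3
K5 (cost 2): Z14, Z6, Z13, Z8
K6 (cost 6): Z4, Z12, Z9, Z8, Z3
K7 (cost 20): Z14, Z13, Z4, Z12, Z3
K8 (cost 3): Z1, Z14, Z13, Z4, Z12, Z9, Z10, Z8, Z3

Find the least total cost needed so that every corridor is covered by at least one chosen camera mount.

5

K5, K8 cover every corridor at cost 2 + 3 = 5.
Any cover uses at least 2 camera mounts; among all covering selections none totals below 5.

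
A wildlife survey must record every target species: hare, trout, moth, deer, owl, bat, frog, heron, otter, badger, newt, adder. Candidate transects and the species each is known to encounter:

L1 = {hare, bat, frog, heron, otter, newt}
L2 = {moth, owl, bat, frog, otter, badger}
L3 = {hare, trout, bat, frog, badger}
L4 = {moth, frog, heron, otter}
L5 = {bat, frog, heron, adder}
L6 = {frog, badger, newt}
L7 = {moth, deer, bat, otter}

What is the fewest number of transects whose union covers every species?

L1, L2, L3, L5, L7 together cover {hare, trout, moth, deer, owl, bat, frog, heron, otter, badger, newt, adder} — every species.
No 4 of the 7 transects cover everything (all 35 size-4 selections fall short), so 5 is minimum.

5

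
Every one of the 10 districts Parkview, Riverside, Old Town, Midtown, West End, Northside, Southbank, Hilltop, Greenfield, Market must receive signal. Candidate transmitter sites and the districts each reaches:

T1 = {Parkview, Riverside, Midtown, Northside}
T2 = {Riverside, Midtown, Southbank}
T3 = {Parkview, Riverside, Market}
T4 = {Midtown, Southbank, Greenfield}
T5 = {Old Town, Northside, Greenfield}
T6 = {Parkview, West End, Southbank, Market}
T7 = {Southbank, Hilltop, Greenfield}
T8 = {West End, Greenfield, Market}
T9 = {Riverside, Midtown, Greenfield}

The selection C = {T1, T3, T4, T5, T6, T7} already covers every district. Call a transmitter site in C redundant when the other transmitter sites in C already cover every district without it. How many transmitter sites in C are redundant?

Drop T1: the rest still cover every district — redundant.
Drop T3: the rest still cover every district — redundant.
Drop T4: the rest still cover every district — redundant.
Drop T5: Old Town uncovered — not redundant.
Drop T6: West End uncovered — not redundant.
Drop T7: Hilltop uncovered — not redundant.
3 redundant: T1, T3, T4.

3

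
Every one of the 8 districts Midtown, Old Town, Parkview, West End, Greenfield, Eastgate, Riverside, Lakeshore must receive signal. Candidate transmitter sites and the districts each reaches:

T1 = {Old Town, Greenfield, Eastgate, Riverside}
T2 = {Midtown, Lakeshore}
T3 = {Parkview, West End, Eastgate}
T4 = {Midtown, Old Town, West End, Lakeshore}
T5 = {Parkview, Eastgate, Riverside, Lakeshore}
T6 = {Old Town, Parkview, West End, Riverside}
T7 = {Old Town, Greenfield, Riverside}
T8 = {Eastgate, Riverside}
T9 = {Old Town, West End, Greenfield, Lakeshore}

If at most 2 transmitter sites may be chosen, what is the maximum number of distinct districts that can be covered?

7

Choosing T1, T4 covers {Midtown, Old Town, West End, Greenfield, Eastgate, Riverside, Lakeshore} — 7 districts.
No choice of 2 transmitter sites does better; here Parkview is left uncovered.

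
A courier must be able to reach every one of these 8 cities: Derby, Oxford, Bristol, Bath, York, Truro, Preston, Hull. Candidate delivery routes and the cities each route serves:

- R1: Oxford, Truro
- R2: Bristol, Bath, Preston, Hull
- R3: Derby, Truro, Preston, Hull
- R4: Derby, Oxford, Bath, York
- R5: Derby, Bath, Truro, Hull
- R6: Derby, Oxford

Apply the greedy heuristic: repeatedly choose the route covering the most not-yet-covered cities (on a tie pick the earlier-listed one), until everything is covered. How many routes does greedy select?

3

Pick 1: R2 covers 4 new cities (Bristol, Bath, Preston, Hull).
Pick 2: R4 covers 3 new cities (Derby, Oxford, York).
Pick 3: R1 covers 1 new cities (Truro).
Greedy uses 3 routes.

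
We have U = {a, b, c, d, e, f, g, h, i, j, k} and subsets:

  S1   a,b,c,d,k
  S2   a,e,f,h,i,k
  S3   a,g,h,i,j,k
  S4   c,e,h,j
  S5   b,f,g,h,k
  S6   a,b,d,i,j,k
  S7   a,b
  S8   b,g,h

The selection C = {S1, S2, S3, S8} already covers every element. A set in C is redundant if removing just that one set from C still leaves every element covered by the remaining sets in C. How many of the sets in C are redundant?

1

Drop S1: c, d uncovered — not redundant.
Drop S2: e, f uncovered — not redundant.
Drop S3: j uncovered — not redundant.
Drop S8: the rest still cover every element — redundant.
1 redundant: S8.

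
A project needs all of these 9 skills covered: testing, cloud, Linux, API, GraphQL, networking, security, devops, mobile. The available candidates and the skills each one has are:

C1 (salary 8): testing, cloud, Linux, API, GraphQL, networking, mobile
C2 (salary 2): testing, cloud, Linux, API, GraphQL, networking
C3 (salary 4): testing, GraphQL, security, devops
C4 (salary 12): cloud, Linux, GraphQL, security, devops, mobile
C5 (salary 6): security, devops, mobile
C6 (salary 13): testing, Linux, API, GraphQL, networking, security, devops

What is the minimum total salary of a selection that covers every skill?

C2, C5 cover every skill at salary 2 + 6 = 8.
Any cover uses at least 2 candidates; among all covering selections none totals below 8.
Greedy by coverage-per-salary would pick C2, C3, C5 for 12 — worse than the optimum 8.

8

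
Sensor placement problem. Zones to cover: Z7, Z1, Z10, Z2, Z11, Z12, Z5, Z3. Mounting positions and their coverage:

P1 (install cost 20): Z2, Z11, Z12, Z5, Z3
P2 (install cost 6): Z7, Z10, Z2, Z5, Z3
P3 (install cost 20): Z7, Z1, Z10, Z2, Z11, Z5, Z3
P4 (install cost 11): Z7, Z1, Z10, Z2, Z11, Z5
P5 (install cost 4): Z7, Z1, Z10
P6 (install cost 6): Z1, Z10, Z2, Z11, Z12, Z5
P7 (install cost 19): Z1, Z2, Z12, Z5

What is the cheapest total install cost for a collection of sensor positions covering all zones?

12

P2, P6 cover every zone at install cost 6 + 6 = 12.
Any cover uses at least 2 sensor positions; among all covering selections none totals below 12.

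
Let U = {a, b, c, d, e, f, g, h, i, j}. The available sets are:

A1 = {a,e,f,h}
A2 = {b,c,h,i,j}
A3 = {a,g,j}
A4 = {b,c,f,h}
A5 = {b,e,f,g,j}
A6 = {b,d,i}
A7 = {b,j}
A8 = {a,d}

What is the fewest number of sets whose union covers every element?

A2, A5, A8 together cover {a, b, c, d, e, f, g, h, i, j} — every element.
No 2 of the 8 sets cover everything (all 28 pairs fall short), so 3 is minimum.
Greedy (largest uncovered first) would take A2, A1, A3, A6 — 4 sets — but 3 suffice.

3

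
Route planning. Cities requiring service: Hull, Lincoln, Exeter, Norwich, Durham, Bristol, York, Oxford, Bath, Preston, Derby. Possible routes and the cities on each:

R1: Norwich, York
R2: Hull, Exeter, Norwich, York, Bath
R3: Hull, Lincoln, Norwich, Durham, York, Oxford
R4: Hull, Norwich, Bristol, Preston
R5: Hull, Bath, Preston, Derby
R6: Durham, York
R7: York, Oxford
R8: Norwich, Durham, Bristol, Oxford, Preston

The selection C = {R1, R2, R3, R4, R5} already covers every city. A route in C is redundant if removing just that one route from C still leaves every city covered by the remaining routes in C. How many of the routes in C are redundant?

1

Drop R1: the rest still cover every city — redundant.
Drop R2: Exeter uncovered — not redundant.
Drop R3: Lincoln, Durham, Oxford uncovered — not redundant.
Drop R4: Bristol uncovered — not redundant.
Drop R5: Derby uncovered — not redundant.
1 redundant: R1.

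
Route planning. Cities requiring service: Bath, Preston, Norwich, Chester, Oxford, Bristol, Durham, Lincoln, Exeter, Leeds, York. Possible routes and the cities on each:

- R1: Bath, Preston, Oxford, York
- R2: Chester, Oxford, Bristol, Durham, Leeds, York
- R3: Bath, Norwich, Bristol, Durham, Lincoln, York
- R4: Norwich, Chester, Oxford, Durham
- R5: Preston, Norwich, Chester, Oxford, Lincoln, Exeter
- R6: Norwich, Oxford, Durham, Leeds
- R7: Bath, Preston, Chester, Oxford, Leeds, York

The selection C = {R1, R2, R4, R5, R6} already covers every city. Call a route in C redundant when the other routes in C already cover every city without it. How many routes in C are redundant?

Drop R1: Bath uncovered — not redundant.
Drop R2: Bristol uncovered — not redundant.
Drop R4: the rest still cover every city — redundant.
Drop R5: Lincoln, Exeter uncovered — not redundant.
Drop R6: the rest still cover every city — redundant.
2 redundant: R4, R6.

2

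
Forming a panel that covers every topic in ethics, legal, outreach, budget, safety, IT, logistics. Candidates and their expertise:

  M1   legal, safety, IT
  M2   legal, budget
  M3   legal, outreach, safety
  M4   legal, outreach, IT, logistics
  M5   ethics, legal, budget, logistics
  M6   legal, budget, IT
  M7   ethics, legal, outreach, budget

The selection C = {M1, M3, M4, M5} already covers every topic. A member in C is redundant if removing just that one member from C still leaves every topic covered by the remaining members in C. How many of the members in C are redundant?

3

Drop M1: the rest still cover every topic — redundant.
Drop M3: the rest still cover every topic — redundant.
Drop M4: the rest still cover every topic — redundant.
Drop M5: ethics, budget uncovered — not redundant.
3 redundant: M1, M3, M4.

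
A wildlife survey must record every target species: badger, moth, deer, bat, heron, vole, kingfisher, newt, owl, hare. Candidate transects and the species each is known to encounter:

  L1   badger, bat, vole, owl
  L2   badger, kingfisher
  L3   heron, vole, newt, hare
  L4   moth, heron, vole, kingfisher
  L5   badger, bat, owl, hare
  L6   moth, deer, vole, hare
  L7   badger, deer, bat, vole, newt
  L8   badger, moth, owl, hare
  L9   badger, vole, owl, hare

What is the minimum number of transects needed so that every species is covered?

3

L4, L5, L7 together cover {badger, moth, deer, bat, heron, vole, kingfisher, newt, owl, hare} — every species.
No 2 of the 9 transects cover everything (all 36 pairs fall short), so 3 is minimum.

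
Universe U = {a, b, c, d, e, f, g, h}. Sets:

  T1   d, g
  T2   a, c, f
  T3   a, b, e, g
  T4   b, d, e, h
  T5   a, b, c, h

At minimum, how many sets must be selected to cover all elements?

T1, T2, T4 together cover {a, b, c, d, e, f, g, h} — every element.
No 2 of the 5 sets cover everything (all 10 pairs fall short), so 3 is minimum.

3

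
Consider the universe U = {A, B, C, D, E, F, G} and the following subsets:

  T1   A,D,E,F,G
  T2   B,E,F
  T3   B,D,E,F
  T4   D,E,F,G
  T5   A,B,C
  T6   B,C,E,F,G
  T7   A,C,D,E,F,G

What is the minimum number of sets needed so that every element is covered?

2

T1, T5 together cover {A, B, C, D, E, F, G} — every element.
No single set contains all 7 elements, so 2 is optimal.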